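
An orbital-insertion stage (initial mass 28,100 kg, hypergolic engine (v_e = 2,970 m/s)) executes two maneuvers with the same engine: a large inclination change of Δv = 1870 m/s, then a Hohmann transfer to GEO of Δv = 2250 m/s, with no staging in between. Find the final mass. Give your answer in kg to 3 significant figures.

After the first burn: m = 28100 × exp(−1870/2970.0) = 28100 × 0.53279 = 14,971.4 kg.
After the second burn: m = 14,971.4 × exp(−2250/2970.0) = 14,971.4 × 0.46880 = 7,018.59 kg.

final mass ≈ 7020 kg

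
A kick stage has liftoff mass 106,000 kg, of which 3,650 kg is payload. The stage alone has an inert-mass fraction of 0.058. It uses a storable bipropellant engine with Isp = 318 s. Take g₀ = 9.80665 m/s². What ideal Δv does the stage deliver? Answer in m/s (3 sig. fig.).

Δv ≈ 7490 m/s

Stage wet mass = m₀ − payload = 106,000 − 3,650 = 102,350 kg.
Stage dry mass = ε × stage wet mass = 0.058 × 102,350 = 5,936.3 kg.
Burnout mass m_f = stage dry + payload = 5,936.3 + 3,650 = 9,586.3 kg.
v_e = Isp · g₀ = 318 × 9.80665 = 3118.5 m/s.
Δv = v_e · ln(106,000/9,586.3) = 3118.5 × ln(11.06) = 3118.5 × 2.4031 ≈ 7494 m/s.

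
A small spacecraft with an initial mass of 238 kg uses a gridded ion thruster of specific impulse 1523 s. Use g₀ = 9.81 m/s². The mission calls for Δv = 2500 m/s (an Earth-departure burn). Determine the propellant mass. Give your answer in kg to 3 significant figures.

propellant mass ≈ 36.7 kg

v_e = Isp · g₀ = 1523 × 9.81 = 14940.6 m/s.
m₀/m_f = exp(Δv / v_e) = exp(2500 / 14940.6) = exp(0.1673) = 1.1821.
m_f = 238 / 1.1821 = 201.337 kg, so propellant = m₀ − m_f = 238 − 201.337 = 36.663 kg.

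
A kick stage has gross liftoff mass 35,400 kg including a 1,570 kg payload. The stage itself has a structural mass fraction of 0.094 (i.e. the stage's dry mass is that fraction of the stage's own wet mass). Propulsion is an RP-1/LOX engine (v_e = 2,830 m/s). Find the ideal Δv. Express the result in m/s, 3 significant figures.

Δv ≈ 5680 m/s

Stage wet mass = m₀ − payload = 35,400 − 1,570 = 33,830 kg.
Stage dry mass = ε × stage wet mass = 0.094 × 33,830 = 3,180.02 kg.
Burnout mass m_f = stage dry + payload = 3,180.02 + 1,570 = 4,750.02 kg.
Using Δv = v_e ln(m₀/m_f): Δv = v_e · ln(35,400/4,750.02) = 2830.0 × ln(7.453) = 2830.0 × 2.0086 ≈ 5684 m/s.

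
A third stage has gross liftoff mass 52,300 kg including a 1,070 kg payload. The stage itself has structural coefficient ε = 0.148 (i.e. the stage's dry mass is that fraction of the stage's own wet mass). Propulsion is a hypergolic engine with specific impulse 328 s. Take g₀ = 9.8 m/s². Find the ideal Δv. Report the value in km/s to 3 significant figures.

Δv ≈ 5.78 km/s

Stage wet mass = m₀ − payload = 52,300 − 1,070 = 51,230 kg.
Stage dry mass = ε × stage wet mass = 0.148 × 51,230 = 7,582.04 kg.
Burnout mass m_f = stage dry + payload = 7,582.04 + 1,070 = 8,652.04 kg.
v_e = Isp · g₀ = 328 × 9.8 = 3214.4 m/s.
By the Tsiolkovsky rocket equation, Δv = v_e · ln(52,300/8,652.04) = 3214.4 × ln(6.045) = 3214.4 × 1.7992 ≈ 5783 m/s.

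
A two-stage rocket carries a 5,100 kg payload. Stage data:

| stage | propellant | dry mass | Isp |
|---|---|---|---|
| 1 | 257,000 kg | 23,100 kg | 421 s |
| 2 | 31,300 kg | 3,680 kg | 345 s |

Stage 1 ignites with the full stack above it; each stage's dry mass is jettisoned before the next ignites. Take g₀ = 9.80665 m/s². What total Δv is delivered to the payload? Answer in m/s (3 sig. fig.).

Δv ≈ 11800 m/s

Ignition mass of stage 1 = 257,000+23,100 + 31,300+3,680 + 5,100 = 320,180 kg.
Stage 1: m₀ = 320,180 kg, m_f = 320,180 − 257,000 = 63,180 kg; Δv = 421×9.80665×ln(5.068) = 4128.6×1.6229 ≈ 6700 m/s.
Stage 2: m₀ = 40,080 kg, m_f = 40,080 − 31,300 = 8,780 kg; Δv = 345×9.80665×ln(4.565) = 3383.3×1.5184 ≈ 5137 m/s.
Total Δv = 6700 + 5137 = 11837 m/s.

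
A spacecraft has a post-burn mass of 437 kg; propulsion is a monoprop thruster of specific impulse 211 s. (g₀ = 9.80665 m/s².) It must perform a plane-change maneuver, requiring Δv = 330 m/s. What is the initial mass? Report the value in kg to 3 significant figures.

v_e = Isp · g₀ = 211 × 9.80665 = 2069.2 m/s.
Rocket equation: m₀/m_f = exp(Δv / v_e) = exp(330 / 2069.2) = exp(0.1595) = 1.1729.
m₀ = m_f × 1.1729 = 437 × 1.1729 = 512.557 kg.

initial mass ≈ 513 kg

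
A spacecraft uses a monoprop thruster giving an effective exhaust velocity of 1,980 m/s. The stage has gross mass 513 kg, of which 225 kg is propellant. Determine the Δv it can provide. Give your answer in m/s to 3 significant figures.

m_f = m₀ − m_prop = 513 − 225 = 288 kg.
Rocket equation: Δv = v_e · ln(m₀/m_f) = 1980.0 × ln(1.781) = 1980.0 × 0.5773 ≈ 1143.1 m/s.

Δv ≈ 1140 m/s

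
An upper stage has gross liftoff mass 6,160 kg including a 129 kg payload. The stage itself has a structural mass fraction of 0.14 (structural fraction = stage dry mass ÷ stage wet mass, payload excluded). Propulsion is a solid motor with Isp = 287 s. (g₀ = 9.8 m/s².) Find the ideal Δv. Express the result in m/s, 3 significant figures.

Stage wet mass = m₀ − payload = 6,160 − 129 = 6,031 kg.
Stage dry mass = ε × stage wet mass = 0.14 × 6,031 = 844.34 kg.
Burnout mass m_f = stage dry + payload = 844.34 + 129 = 973.34 kg.
v_e = Isp · g₀ = 287 × 9.8 = 2812.6 m/s.
From the ideal rocket equation, Δv = v_e · ln(6,160/973.34) = 2812.6 × ln(6.329) = 2812.6 × 1.8451 ≈ 5190 m/s.

Δv ≈ 5190 m/s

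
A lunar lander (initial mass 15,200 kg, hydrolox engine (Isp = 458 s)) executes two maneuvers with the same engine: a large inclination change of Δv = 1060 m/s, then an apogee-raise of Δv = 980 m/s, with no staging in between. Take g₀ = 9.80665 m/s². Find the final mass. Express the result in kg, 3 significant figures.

final mass ≈ 9650 kg

v_e = Isp · g₀ = 458 × 9.80665 = 4491.4 m/s.
After the first burn: m = 15200 × exp(−1060/4491.4) = 15200 × 0.78978 = 12,004.7 kg.
After the second burn: m = 12,004.7 × exp(−980/4491.4) = 12,004.7 × 0.80397 = 9,651.42 kg.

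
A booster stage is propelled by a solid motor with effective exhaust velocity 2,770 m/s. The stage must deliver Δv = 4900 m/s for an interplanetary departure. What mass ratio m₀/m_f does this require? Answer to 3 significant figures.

m₀/m_f = exp(Δv / v_e) = exp(4900 / 2770.0) = exp(1.7690) = 5.8647.

mass ratio ≈ 5.86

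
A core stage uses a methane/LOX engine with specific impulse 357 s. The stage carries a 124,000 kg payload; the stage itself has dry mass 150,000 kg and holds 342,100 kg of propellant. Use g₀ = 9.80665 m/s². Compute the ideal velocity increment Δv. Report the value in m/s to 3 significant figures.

v_e = Isp · g₀ = 357 × 9.80665 = 3501.0 m/s.
m₀ = payload + dry + propellant = 124,000 + 150,000 + 342,100 = 616,100 kg.
m_f = payload + dry = 124,000 + 150,000 = 274,000 kg.
Using Δv = v_e ln(m₀/m_f): Δv = v_e · ln(m₀/m_f) = 3501.0 × ln(2.249) = 3501.0 × 0.8103 ≈ 2836.8 m/s.

Δv ≈ 2840 m/s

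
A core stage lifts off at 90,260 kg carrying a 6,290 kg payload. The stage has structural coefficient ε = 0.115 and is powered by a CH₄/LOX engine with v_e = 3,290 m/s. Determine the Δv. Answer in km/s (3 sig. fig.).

Stage wet mass = m₀ − payload = 90,260 − 6,290 = 83,970 kg.
Stage dry mass = ε × stage wet mass = 0.115 × 83,970 = 9,656.55 kg.
Burnout mass m_f = stage dry + payload = 9,656.55 + 6,290 = 15,946.55 kg.
Δv = v_e · ln(90,260/15,946.55) = 3290.0 × ln(5.66) = 3290.0 × 1.7335 ≈ 5703 m/s.

Δv ≈ 5.70 km/s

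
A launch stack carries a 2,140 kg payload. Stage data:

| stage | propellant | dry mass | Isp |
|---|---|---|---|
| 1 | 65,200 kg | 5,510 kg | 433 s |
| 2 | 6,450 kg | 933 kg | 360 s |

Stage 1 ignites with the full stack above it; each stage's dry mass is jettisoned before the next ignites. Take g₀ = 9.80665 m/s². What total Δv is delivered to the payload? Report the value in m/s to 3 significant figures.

Ignition mass of stage 1 = 65,200+5,510 + 6,450+933 + 2,140 = 80,233 kg.
Stage 1: m₀ = 80,233 kg, m_f = 80,233 − 65,200 = 15,033 kg; Δv = 433×9.80665×ln(5.337) = 4246.3×1.6747 ≈ 7111 m/s.
Stage 2: m₀ = 9,523 kg, m_f = 9,523 − 6,450 = 3,073 kg; Δv = 360×9.80665×ln(3.099) = 3530.4×1.1311 ≈ 3993 m/s.
Total Δv = 7111 + 3993 = 11104 m/s.

Δv ≈ 11100 m/s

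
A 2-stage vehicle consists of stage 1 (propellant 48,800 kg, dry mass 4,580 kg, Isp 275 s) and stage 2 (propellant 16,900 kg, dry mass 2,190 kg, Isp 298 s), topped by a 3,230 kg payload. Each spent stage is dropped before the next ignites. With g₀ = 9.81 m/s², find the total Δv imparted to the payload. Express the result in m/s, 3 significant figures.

Ignition mass of stage 1 = 48,800+4,580 + 16,900+2,190 + 3,230 = 75,700 kg.
Stage 1: m₀ = 75,700 kg, m_f = 75,700 − 48,800 = 26,900 kg; Δv = 275×9.81×ln(2.814) = 2697.8×1.0347 ≈ 2791 m/s.
Stage 2: m₀ = 22,320 kg, m_f = 22,320 − 16,900 = 5,420 kg; Δv = 298×9.81×ln(4.118) = 2923.4×1.4154 ≈ 4138 m/s.
Total Δv = 2791 + 4138 = 6929 m/s.

Δv ≈ 6930 m/s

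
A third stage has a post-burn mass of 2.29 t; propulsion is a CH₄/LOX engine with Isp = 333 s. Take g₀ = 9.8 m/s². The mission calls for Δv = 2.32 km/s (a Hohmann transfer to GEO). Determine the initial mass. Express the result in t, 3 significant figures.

v_e = Isp · g₀ = 333 × 9.8 = 3263.4 m/s.
From the ideal rocket equation, m₀/m_f = exp(Δv / v_e) = exp(2320 / 3263.4) = exp(0.7109) = 2.0359.
m₀ = m_f × 2.0359 = 2.29 × 2.0359 = 4.66221 t.

initial mass ≈ 4.66 t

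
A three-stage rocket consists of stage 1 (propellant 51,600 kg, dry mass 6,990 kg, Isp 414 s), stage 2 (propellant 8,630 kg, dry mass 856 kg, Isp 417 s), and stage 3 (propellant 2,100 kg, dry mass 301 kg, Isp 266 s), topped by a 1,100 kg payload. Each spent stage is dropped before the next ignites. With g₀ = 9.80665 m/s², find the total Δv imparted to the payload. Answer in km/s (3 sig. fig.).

Δv ≈ 12.0 km/s

Ignition mass of stage 1 = 51,600+6,990 + 8,630+856 + 2,100+301 + 1,100 = 71,577 kg.
Stage 1: m₀ = 71,577 kg, m_f = 71,577 − 51,600 = 19,977 kg; Δv = 414×9.80665×ln(3.583) = 4060.0×1.2762 ≈ 5181 m/s.
Stage 2: m₀ = 12,987 kg, m_f = 12,987 − 8,630 = 4,357 kg; Δv = 417×9.80665×ln(2.981) = 4089.4×1.0922 ≈ 4466 m/s.
Stage 3: m₀ = 3,501 kg, m_f = 3,501 − 2,100 = 1,401 kg; Δv = 266×9.80665×ln(2.499) = 2608.6×0.9159 ≈ 2389 m/s.
Total Δv = 5181 + 4466 + 2389 = 12036 m/s.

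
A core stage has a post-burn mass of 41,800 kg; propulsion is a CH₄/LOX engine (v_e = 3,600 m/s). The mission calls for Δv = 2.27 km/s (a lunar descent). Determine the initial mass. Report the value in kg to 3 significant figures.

initial mass ≈ 78500 kg

m₀/m_f = exp(Δv / v_e) = exp(2270 / 3600.0) = exp(0.6306) = 1.8787.
m₀ = m_f × 1.8787 = 41,800 × 1.8787 = 78,529.7 kg.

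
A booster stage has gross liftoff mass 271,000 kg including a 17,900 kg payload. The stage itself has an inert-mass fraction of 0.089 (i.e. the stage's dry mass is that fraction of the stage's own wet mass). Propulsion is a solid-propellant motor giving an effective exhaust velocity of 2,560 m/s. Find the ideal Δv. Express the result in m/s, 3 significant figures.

Stage wet mass = m₀ − payload = 271,000 − 17,900 = 253,100 kg.
Stage dry mass = ε × stage wet mass = 0.089 × 253,100 = 22,525.9 kg.
Burnout mass m_f = stage dry + payload = 22,525.9 + 17,900 = 40,425.9 kg.
By the Tsiolkovsky rocket equation, Δv = v_e · ln(271,000/40,425.9) = 2560.0 × ln(6.704) = 2560.0 × 1.9026 ≈ 4871 m/s.

Δv ≈ 4870 m/s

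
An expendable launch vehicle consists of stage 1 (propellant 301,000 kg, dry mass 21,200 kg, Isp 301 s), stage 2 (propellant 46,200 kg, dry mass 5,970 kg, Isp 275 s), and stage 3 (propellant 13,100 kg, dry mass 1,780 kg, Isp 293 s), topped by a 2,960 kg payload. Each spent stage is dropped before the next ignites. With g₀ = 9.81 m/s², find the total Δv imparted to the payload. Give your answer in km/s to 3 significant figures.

Ignition mass of stage 1 = 301,000+21,200 + 46,200+5,970 + 13,100+1,780 + 2,960 = 392,210 kg.
Stage 1: m₀ = 392,210 kg, m_f = 392,210 − 301,000 = 91,210 kg; Δv = 301×9.81×ln(4.3) = 2952.8×1.4586 ≈ 4307 m/s.
Stage 2: m₀ = 70,010 kg, m_f = 70,010 − 46,200 = 23,810 kg; Δv = 275×9.81×ln(2.94) = 2697.8×1.0785 ≈ 2910 m/s.
Stage 3: m₀ = 17,840 kg, m_f = 17,840 − 13,100 = 4,740 kg; Δv = 293×9.81×ln(3.764) = 2874.3×1.3254 ≈ 3810 m/s.
Total Δv = 4307 + 2910 + 3810 = 11027 m/s.

Δv ≈ 11.0 km/s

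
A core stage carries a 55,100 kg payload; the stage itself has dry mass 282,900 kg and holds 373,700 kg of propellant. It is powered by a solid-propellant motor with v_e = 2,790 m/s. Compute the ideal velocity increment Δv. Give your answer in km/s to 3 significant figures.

m₀ = payload + dry + propellant = 55,100 + 282,900 + 373,700 = 711,700 kg.
m_f = payload + dry = 55,100 + 282,900 = 338,000 kg.
Δv = v_e · ln(m₀/m_f) = 2790.0 × ln(2.106) = 2790.0 × 0.7446 ≈ 2077.5 m/s.

Δv ≈ 2.08 km/s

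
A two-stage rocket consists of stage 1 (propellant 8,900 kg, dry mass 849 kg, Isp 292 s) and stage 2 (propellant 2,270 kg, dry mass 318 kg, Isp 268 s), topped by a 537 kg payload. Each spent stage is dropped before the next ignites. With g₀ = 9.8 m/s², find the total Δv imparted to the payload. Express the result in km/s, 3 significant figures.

Δv ≈ 6.77 km/s

Ignition mass of stage 1 = 8,900+849 + 2,270+318 + 537 = 12,874 kg.
Stage 1: m₀ = 12,874 kg, m_f = 12,874 − 8,900 = 3,974 kg; Δv = 292×9.8×ln(3.24) = 2861.6×1.1754 ≈ 3364 m/s.
Stage 2: m₀ = 3,125 kg, m_f = 3,125 − 2,270 = 855 kg; Δv = 268×9.8×ln(3.655) = 2626.4×1.2961 ≈ 3404 m/s.
Total Δv = 3364 + 3404 = 6768 m/s.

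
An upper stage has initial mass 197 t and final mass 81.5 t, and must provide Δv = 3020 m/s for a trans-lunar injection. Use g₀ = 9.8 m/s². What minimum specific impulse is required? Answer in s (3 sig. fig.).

ln(m₀/m_f) = ln(197000/81500) = ln(2.417) = 0.8826.
Rocket equation: v_e = Δv / ln(m₀/m_f) = 3020 / 0.8826 = 3421.7 m/s.
Isp = v_e / g₀ = 3421.7 / 9.8 = 349.2 s.

Isp ≈ 349 s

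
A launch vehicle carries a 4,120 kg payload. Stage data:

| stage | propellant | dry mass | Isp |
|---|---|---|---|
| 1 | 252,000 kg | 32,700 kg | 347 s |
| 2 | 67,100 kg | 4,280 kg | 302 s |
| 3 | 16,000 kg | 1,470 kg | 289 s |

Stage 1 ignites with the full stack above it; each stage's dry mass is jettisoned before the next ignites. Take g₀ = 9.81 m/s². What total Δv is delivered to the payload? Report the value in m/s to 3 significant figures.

Ignition mass of stage 1 = 252,000+32,700 + 67,100+4,280 + 16,000+1,470 + 4,120 = 377,670 kg.
Stage 1: m₀ = 377,670 kg, m_f = 377,670 − 252,000 = 125,670 kg; Δv = 347×9.81×ln(3.005) = 3404.1×1.1004 ≈ 3746 m/s.
Stage 2: m₀ = 92,970 kg, m_f = 92,970 − 67,100 = 25,870 kg; Δv = 302×9.81×ln(3.594) = 2962.6×1.2792 ≈ 3790 m/s.
Stage 3: m₀ = 21,590 kg, m_f = 21,590 − 16,000 = 5,590 kg; Δv = 289×9.81×ln(3.862) = 2835.1×1.3513 ≈ 3831 m/s.
Total Δv = 3746 + 3790 + 3831 = 11367 m/s.

Δv ≈ 11400 m/s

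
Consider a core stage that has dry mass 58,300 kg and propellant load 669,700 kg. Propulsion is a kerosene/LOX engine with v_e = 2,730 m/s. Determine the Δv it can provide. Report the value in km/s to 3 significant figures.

m₀ = m_dry + m_prop = 58,300 + 669,700 = 728,000 kg.
By the Tsiolkovsky rocket equation, Δv = v_e · ln(m₀/m_f) = 2730.0 × ln(12.49) = 2730.0 × 2.5247 ≈ 6892.4 m/s.

Δv ≈ 6.89 km/s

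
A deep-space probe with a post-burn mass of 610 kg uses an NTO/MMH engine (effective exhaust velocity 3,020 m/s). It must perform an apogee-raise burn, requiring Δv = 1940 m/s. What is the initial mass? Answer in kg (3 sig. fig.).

initial mass ≈ 1160 kg

m₀/m_f = exp(Δv / v_e) = exp(1940 / 3020.0) = exp(0.6424) = 1.9010.
m₀ = m_f × 1.9010 = 610 × 1.9010 = 1,159.61 kg.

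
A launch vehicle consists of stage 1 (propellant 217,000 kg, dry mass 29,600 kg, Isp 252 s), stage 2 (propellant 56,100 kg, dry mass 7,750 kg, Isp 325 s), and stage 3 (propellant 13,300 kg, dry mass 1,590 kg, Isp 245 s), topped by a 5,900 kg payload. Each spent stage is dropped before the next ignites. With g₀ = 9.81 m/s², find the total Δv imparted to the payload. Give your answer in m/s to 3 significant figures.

Ignition mass of stage 1 = 217,000+29,600 + 56,100+7,750 + 13,300+1,590 + 5,900 = 331,240 kg.
Stage 1: m₀ = 331,240 kg, m_f = 331,240 − 217,000 = 114,240 kg; Δv = 252×9.81×ln(2.9) = 2472.1×1.0645 ≈ 2632 m/s.
Stage 2: m₀ = 84,640 kg, m_f = 84,640 − 56,100 = 28,540 kg; Δv = 325×9.81×ln(2.966) = 3188.2×1.0871 ≈ 3466 m/s.
Stage 3: m₀ = 20,790 kg, m_f = 20,790 − 13,300 = 7,490 kg; Δv = 245×9.81×ln(2.776) = 2403.5×1.0209 ≈ 2454 m/s.
Total Δv = 2632 + 3466 + 2454 = 8552 m/s.

Δv ≈ 8550 m/s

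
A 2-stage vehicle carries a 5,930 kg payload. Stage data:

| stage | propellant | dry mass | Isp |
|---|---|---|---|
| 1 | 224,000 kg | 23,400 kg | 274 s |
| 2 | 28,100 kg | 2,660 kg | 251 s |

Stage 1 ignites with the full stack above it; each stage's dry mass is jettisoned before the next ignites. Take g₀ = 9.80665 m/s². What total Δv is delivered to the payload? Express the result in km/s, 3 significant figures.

Δv ≈ 7.75 km/s

Ignition mass of stage 1 = 224,000+23,400 + 28,100+2,660 + 5,930 = 284,090 kg.
Stage 1: m₀ = 284,090 kg, m_f = 284,090 − 224,000 = 60,090 kg; Δv = 274×9.80665×ln(4.728) = 2687.0×1.5534 ≈ 4174 m/s.
Stage 2: m₀ = 36,690 kg, m_f = 36,690 − 28,100 = 8,590 kg; Δv = 251×9.80665×ln(4.271) = 2461.5×1.4519 ≈ 3574 m/s.
Total Δv = 4174 + 3574 = 7748 m/s.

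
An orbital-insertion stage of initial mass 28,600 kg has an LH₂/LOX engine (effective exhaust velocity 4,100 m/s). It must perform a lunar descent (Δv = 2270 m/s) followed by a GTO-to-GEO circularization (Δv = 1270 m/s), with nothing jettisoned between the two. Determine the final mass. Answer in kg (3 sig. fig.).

final mass ≈ 12100 kg

After the first burn: m = 28600 × exp(−2270/4100.0) = 28600 × 0.57484 = 16,440.4 kg.
After the second burn: m = 16,440.4 × exp(−1270/4100.0) = 16,440.4 × 0.73363 = 12,061.2 kg.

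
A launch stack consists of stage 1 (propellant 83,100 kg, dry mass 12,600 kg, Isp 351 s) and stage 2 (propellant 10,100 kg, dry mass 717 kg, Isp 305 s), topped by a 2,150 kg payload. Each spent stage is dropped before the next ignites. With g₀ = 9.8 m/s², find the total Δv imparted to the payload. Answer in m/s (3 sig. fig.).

Δv ≈ 9490 m/s

Ignition mass of stage 1 = 83,100+12,600 + 10,100+717 + 2,150 = 108,667 kg.
Stage 1: m₀ = 108,667 kg, m_f = 108,667 − 83,100 = 25,567 kg; Δv = 351×9.8×ln(4.25) = 3439.8×1.4470 ≈ 4977 m/s.
Stage 2: m₀ = 12,967 kg, m_f = 12,967 − 10,100 = 2,867 kg; Δv = 305×9.8×ln(4.523) = 2989.0×1.5091 ≈ 4511 m/s.
Total Δv = 4977 + 4511 = 9488 m/s.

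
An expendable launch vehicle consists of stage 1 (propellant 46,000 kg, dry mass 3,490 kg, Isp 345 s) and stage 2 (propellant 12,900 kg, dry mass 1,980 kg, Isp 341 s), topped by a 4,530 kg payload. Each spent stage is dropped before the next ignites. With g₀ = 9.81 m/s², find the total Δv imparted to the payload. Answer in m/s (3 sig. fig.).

Ignition mass of stage 1 = 46,000+3,490 + 12,900+1,980 + 4,530 = 68,900 kg.
Stage 1: m₀ = 68,900 kg, m_f = 68,900 − 46,000 = 22,900 kg; Δv = 345×9.81×ln(3.009) = 3384.5×1.1015 ≈ 3728 m/s.
Stage 2: m₀ = 19,410 kg, m_f = 19,410 − 12,900 = 6,510 kg; Δv = 341×9.81×ln(2.982) = 3345.2×1.0924 ≈ 3654 m/s.
Total Δv = 3728 + 3654 = 7382 m/s.

Δv ≈ 7380 m/s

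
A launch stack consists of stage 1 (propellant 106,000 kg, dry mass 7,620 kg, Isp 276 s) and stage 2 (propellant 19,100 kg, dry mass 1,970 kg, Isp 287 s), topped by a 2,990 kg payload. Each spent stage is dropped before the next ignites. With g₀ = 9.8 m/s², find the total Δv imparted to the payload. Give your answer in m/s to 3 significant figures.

Ignition mass of stage 1 = 106,000+7,620 + 19,100+1,970 + 2,990 = 137,680 kg.
Stage 1: m₀ = 137,680 kg, m_f = 137,680 − 106,000 = 31,680 kg; Δv = 276×9.8×ln(4.346) = 2704.8×1.4692 ≈ 3974 m/s.
Stage 2: m₀ = 24,060 kg, m_f = 24,060 − 19,100 = 4,960 kg; Δv = 287×9.8×ln(4.851) = 2812.6×1.5791 ≈ 4442 m/s.
Total Δv = 3974 + 4442 = 8416 m/s.

Δv ≈ 8420 m/s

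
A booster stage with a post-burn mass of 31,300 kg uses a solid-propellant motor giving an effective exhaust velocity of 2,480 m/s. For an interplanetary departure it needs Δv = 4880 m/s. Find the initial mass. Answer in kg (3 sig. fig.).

initial mass ≈ 224000 kg

m₀/m_f = exp(Δv / v_e) = exp(4880 / 2480.0) = exp(1.9677) = 7.1545.
m₀ = m_f × 7.1545 = 31,300 × 7.1545 = 223,936 kg.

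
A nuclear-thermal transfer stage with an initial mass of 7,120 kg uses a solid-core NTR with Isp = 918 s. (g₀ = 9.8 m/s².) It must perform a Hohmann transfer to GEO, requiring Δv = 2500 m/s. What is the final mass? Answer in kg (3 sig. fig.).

final mass ≈ 5390 kg

v_e = Isp · g₀ = 918 × 9.8 = 8996.4 m/s.
From the ideal rocket equation, m₀/m_f = exp(Δv / v_e) = exp(2500 / 8996.4) = exp(0.2779) = 1.3203.
m_f = m₀ / 1.3203 = 7,120 / 1.3203 = 5,392.71 kg.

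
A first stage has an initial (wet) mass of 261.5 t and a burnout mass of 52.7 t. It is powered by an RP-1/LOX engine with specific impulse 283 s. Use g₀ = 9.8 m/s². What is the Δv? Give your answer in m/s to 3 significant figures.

Δv ≈ 4440 m/s

v_e = Isp · g₀ = 283 × 9.8 = 2773.4 m/s.
Using Δv = v_e ln(m₀/m_f): Δv = v_e · ln(m₀/m_f) = 2773.4 × ln(4.962) = 2773.4 × 1.6018 ≈ 4442.5 m/s.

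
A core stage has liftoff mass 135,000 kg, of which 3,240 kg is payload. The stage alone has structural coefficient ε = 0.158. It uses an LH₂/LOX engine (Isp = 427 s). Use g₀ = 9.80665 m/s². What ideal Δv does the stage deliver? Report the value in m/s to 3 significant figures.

Stage wet mass = m₀ − payload = 135,000 − 3,240 = 131,760 kg.
Stage dry mass = ε × stage wet mass = 0.158 × 131,760 = 20,818.1 kg.
Burnout mass m_f = stage dry + payload = 20,818.1 + 3,240 = 24,058.1 kg.
v_e = Isp · g₀ = 427 × 9.80665 = 4187.4 m/s.
Rocket equation: Δv = v_e · ln(135,000/24,058.1) = 4187.4 × ln(5.611) = 4187.4 × 1.7248 ≈ 7223 m/s.

Δv ≈ 7220 m/s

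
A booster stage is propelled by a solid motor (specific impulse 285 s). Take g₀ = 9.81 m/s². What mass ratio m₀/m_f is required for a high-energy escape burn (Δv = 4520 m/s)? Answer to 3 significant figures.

v_e = Isp · g₀ = 285 × 9.81 = 2795.9 m/s.
By the Tsiolkovsky rocket equation, m₀/m_f = exp(Δv / v_e) = exp(4520 / 2795.9) = exp(1.6167) = 5.0364.

mass ratio ≈ 5.04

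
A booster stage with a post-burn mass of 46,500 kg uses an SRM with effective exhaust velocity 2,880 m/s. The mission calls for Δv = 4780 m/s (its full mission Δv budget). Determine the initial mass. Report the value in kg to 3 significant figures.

initial mass ≈ 244000 kg

m₀/m_f = exp(Δv / v_e) = exp(4780 / 2880.0) = exp(1.6597) = 5.2579.
m₀ = m_f × 5.2579 = 46,500 × 5.2579 = 244,492 kg.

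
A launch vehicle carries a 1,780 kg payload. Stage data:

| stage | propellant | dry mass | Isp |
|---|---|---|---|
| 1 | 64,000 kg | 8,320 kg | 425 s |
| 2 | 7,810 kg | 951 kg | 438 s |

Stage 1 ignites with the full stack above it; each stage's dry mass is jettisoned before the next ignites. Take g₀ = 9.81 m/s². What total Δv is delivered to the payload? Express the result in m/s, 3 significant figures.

Δv ≈ 12000 m/s

Ignition mass of stage 1 = 64,000+8,320 + 7,810+951 + 1,780 = 82,861 kg.
Stage 1: m₀ = 82,861 kg, m_f = 82,861 − 64,000 = 18,861 kg; Δv = 425×9.81×ln(4.393) = 4169.2×1.4801 ≈ 6171 m/s.
Stage 2: m₀ = 10,541 kg, m_f = 10,541 − 7,810 = 2,731 kg; Δv = 438×9.81×ln(3.86) = 4296.8×1.3506 ≈ 5803 m/s.
Total Δv = 6171 + 5803 = 11974 m/s.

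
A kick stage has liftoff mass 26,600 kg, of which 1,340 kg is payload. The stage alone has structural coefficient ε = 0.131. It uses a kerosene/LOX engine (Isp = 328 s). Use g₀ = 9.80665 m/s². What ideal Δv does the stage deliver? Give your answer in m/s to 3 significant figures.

Stage wet mass = m₀ − payload = 26,600 − 1,340 = 25,260 kg.
Stage dry mass = ε × stage wet mass = 0.131 × 25,260 = 3,309.06 kg.
Burnout mass m_f = stage dry + payload = 3,309.06 + 1,340 = 4,649.06 kg.
v_e = Isp · g₀ = 328 × 9.80665 = 3216.6 m/s.
From the ideal rocket equation, Δv = v_e · ln(26,600/4,649.06) = 3216.6 × ln(5.722) = 3216.6 × 1.7442 ≈ 5611 m/s.

Δv ≈ 5610 m/s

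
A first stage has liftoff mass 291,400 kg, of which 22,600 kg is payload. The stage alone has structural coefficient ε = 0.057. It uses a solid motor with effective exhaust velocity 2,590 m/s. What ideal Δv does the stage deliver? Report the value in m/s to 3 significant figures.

Δv ≈ 5280 m/s

Stage wet mass = m₀ − payload = 291,400 − 22,600 = 268,800 kg.
Stage dry mass = ε × stage wet mass = 0.057 × 268,800 = 15,321.6 kg.
Burnout mass m_f = stage dry + payload = 15,321.6 + 22,600 = 37,921.6 kg.
From the ideal rocket equation, Δv = v_e · ln(291,400/37,921.6) = 2590.0 × ln(7.684) = 2590.0 × 2.0392 ≈ 5281 m/s.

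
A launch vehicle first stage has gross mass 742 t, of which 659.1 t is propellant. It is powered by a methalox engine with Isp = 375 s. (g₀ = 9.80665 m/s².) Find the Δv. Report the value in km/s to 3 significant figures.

Δv ≈ 8.06 km/s

v_e = Isp · g₀ = 375 × 9.80665 = 3677.5 m/s.
m_f = m₀ − m_prop = 742 − 659.1 = 82.9 t.
Δv = v_e · ln(m₀/m_f) = 3677.5 × ln(8.951) = 3677.5 × 2.1917 ≈ 8060.0 m/s.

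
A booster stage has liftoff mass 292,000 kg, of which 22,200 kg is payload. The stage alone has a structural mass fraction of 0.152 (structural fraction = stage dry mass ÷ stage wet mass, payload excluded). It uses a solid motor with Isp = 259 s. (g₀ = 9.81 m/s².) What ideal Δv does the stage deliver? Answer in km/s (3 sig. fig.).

Stage wet mass = m₀ − payload = 292,000 − 22,200 = 269,800 kg.
Stage dry mass = ε × stage wet mass = 0.152 × 269,800 = 41,009.6 kg.
Burnout mass m_f = stage dry + payload = 41,009.6 + 22,200 = 63,209.6 kg.
v_e = Isp · g₀ = 259 × 9.81 = 2540.8 m/s.
Δv = v_e · ln(292,000/63,209.6) = 2540.8 × ln(4.62) = 2540.8 × 1.5303 ≈ 3888 m/s.

Δv ≈ 3.89 km/s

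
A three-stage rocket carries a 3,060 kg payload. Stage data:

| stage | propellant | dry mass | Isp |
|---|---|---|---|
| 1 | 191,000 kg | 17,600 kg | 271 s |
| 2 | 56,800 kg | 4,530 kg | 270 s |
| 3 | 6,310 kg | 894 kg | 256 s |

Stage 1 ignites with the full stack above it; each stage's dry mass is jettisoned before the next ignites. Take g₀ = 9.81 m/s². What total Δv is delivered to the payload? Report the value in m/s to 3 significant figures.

Δv ≈ 9620 m/s

Ignition mass of stage 1 = 191,000+17,600 + 56,800+4,530 + 6,310+894 + 3,060 = 280,194 kg.
Stage 1: m₀ = 280,194 kg, m_f = 280,194 − 191,000 = 89,194 kg; Δv = 271×9.81×ln(3.141) = 2658.5×1.1447 ≈ 3043 m/s.
Stage 2: m₀ = 71,594 kg, m_f = 71,594 − 56,800 = 14,794 kg; Δv = 270×9.81×ln(4.839) = 2648.7×1.5768 ≈ 4176 m/s.
Stage 3: m₀ = 10,264 kg, m_f = 10,264 − 6,310 = 3,954 kg; Δv = 256×9.81×ln(2.596) = 2511.4×0.9539 ≈ 2396 m/s.
Total Δv = 3043 + 4176 + 2396 = 9615 m/s.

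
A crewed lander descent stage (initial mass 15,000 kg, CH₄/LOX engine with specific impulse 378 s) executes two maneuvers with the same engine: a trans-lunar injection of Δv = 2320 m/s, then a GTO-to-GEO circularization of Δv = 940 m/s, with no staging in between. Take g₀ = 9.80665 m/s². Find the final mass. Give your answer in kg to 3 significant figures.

final mass ≈ 6230 kg

v_e = Isp · g₀ = 378 × 9.80665 = 3706.9 m/s.
After the first burn: m = 15000 × exp(−2320/3706.9) = 15000 × 0.53480 = 8,022 kg.
After the second burn: m = 8,022 × exp(−940/3706.9) = 8,022 × 0.77602 = 6,225.23 kg.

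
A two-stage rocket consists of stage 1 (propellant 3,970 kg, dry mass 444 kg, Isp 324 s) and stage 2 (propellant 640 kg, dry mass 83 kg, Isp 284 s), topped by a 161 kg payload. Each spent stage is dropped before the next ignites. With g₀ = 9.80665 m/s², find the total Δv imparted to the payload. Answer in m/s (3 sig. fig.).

Δv ≈ 7980 m/s

Ignition mass of stage 1 = 3,970+444 + 640+83 + 161 = 5,298 kg.
Stage 1: m₀ = 5,298 kg, m_f = 5,298 − 3,970 = 1,328 kg; Δv = 324×9.80665×ln(3.989) = 3177.4×1.3837 ≈ 4396 m/s.
Stage 2: m₀ = 884 kg, m_f = 884 − 640 = 244 kg; Δv = 284×9.80665×ln(3.623) = 2785.1×1.2873 ≈ 3585 m/s.
Total Δv = 4396 + 3585 = 7981 m/s.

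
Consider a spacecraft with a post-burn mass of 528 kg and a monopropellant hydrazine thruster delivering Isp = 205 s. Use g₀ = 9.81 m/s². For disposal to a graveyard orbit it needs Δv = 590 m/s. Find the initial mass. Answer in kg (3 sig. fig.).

v_e = Isp · g₀ = 205 × 9.81 = 2011.1 m/s.
From the ideal rocket equation, m₀/m_f = exp(Δv / v_e) = exp(590 / 2011.1) = exp(0.2934) = 1.3410.
m₀ = m_f × 1.3410 = 528 × 1.3410 = 708.048 kg.

initial mass ≈ 708 kg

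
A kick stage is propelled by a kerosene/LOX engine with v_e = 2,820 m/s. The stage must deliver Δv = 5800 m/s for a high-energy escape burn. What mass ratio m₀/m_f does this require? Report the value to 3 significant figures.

mass ratio ≈ 7.82

m₀/m_f = exp(Δv / v_e) = exp(5800 / 2820.0) = exp(2.0567) = 7.8204.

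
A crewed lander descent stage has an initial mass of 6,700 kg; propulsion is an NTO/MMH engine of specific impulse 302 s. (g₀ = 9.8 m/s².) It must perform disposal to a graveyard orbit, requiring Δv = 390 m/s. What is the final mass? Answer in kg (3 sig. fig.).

v_e = Isp · g₀ = 302 × 9.8 = 2959.6 m/s.
m₀/m_f = exp(Δv / v_e) = exp(390 / 2959.6) = exp(0.1318) = 1.1409.
m_f = m₀ / 1.1409 = 6,700 / 1.1409 = 5,872.56 kg.

final mass ≈ 5870 kg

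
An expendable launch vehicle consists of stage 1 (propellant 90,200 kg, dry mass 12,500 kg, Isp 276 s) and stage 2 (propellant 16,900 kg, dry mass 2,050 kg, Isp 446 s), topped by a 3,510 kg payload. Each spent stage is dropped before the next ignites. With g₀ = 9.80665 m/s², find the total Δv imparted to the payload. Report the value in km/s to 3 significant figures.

Ignition mass of stage 1 = 90,200+12,500 + 16,900+2,050 + 3,510 = 125,160 kg.
Stage 1: m₀ = 125,160 kg, m_f = 125,160 − 90,200 = 34,960 kg; Δv = 276×9.80665×ln(3.58) = 2706.6×1.2754 ≈ 3452 m/s.
Stage 2: m₀ = 22,460 kg, m_f = 22,460 − 16,900 = 5,560 kg; Δv = 446×9.80665×ln(4.04) = 4373.8×1.3961 ≈ 6106 m/s.
Total Δv = 3452 + 6106 = 9558 m/s.

Δv ≈ 9.56 km/s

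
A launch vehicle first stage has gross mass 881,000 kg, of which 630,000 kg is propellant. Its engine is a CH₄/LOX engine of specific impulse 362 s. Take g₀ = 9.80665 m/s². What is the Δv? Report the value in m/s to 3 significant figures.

v_e = Isp · g₀ = 362 × 9.80665 = 3550.0 m/s.
m_f = m₀ − m_prop = 881,000 − 630,000 = 251,000 kg.
Δv = v_e · ln(m₀/m_f) = 3550.0 × ln(3.51) = 3550.0 × 1.2556 ≈ 4457.4 m/s.

Δv ≈ 4460 m/s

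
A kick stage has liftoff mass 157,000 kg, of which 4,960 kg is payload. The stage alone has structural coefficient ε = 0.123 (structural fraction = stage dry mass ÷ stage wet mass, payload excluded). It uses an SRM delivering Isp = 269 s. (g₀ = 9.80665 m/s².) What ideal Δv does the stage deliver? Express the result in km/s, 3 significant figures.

Δv ≈ 4.99 km/s

Stage wet mass = m₀ − payload = 157,000 − 4,960 = 152,040 kg.
Stage dry mass = ε × stage wet mass = 0.123 × 152,040 = 18,700.9 kg.
Burnout mass m_f = stage dry + payload = 18,700.9 + 4,960 = 23,660.9 kg.
v_e = Isp · g₀ = 269 × 9.80665 = 2638.0 m/s.
Δv = v_e · ln(157,000/23,660.9) = 2638.0 × ln(6.635) = 2638.0 × 1.8924 ≈ 4992 m/s.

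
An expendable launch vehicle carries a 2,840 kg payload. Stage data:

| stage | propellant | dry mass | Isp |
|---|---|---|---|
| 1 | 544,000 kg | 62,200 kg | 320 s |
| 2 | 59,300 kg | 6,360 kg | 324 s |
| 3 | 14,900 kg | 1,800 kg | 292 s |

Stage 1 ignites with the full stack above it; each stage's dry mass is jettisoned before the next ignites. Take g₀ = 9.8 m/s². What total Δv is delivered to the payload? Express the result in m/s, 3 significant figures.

Ignition mass of stage 1 = 544,000+62,200 + 59,300+6,360 + 14,900+1,800 + 2,840 = 691,400 kg.
Stage 1: m₀ = 691,400 kg, m_f = 691,400 − 544,000 = 147,400 kg; Δv = 320×9.8×ln(4.691) = 3136.0×1.5456 ≈ 4847 m/s.
Stage 2: m₀ = 85,200 kg, m_f = 85,200 − 59,300 = 25,900 kg; Δv = 324×9.8×ln(3.29) = 3175.2×1.1908 ≈ 3781 m/s.
Stage 3: m₀ = 19,540 kg, m_f = 19,540 − 14,900 = 4,640 kg; Δv = 292×9.8×ln(4.211) = 2861.6×1.4377 ≈ 4114 m/s.
Total Δv = 4847 + 3781 + 4114 = 12742 m/s.

Δv ≈ 12700 m/s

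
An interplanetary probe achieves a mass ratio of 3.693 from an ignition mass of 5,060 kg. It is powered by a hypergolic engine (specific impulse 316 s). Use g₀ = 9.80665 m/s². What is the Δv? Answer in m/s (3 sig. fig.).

v_e = Isp · g₀ = 316 × 9.80665 = 3098.9 m/s.
Rocket equation: Δv = v_e · ln(3.693) = 3098.9 × 1.3064 ≈ 4048.5 m/s.

Δv ≈ 4050 m/s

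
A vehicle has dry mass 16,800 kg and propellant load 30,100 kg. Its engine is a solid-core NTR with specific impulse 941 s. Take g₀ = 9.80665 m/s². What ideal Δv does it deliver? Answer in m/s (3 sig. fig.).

v_e = Isp · g₀ = 941 × 9.80665 = 9228.1 m/s.
m₀ = m_dry + m_prop = 16,800 + 30,100 = 46,900 kg.
By the Tsiolkovsky rocket equation, Δv = v_e · ln(m₀/m_f) = 9228.1 × ln(2.792) = 9228.1 × 1.0266 ≈ 9473.9 m/s.

Δv ≈ 9470 m/s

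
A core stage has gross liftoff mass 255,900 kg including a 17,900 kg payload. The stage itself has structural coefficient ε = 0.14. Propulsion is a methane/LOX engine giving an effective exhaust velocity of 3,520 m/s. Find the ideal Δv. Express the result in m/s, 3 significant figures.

Stage wet mass = m₀ − payload = 255,900 − 17,900 = 238,000 kg.
Stage dry mass = ε × stage wet mass = 0.14 × 238,000 = 33,320 kg.
Burnout mass m_f = stage dry + payload = 33,320 + 17,900 = 51,220 kg.
By the Tsiolkovsky rocket equation, Δv = v_e · ln(255,900/51,220) = 3520.0 × ln(4.996) = 3520.0 × 1.6087 ≈ 5662 m/s.

Δv ≈ 5660 m/s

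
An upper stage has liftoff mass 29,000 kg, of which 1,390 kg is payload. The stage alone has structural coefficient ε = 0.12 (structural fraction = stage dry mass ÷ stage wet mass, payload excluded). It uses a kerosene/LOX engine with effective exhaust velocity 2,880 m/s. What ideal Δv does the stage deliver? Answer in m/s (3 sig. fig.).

Δv ≈ 5240 m/s

Stage wet mass = m₀ − payload = 29,000 − 1,390 = 27,610 kg.
Stage dry mass = ε × stage wet mass = 0.12 × 27,610 = 3,313.2 kg.
Burnout mass m_f = stage dry + payload = 3,313.2 + 1,390 = 4,703.2 kg.
Using Δv = v_e ln(m₀/m_f): Δv = v_e · ln(29,000/4,703.2) = 2880.0 × ln(6.166) = 2880.0 × 1.8191 ≈ 5239 m/s.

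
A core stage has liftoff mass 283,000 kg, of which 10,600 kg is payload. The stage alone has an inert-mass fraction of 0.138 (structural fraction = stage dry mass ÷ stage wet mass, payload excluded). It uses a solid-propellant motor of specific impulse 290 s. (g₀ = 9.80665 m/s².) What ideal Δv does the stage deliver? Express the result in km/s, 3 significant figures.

Δv ≈ 5.03 km/s

Stage wet mass = m₀ − payload = 283,000 − 10,600 = 272,400 kg.
Stage dry mass = ε × stage wet mass = 0.138 × 272,400 = 37,591.2 kg.
Burnout mass m_f = stage dry + payload = 37,591.2 + 10,600 = 48,191.2 kg.
v_e = Isp · g₀ = 290 × 9.80665 = 2843.9 m/s.
Rocket equation: Δv = v_e · ln(283,000/48,191.2) = 2843.9 × ln(5.872) = 2843.9 × 1.7703 ≈ 5035 m/s.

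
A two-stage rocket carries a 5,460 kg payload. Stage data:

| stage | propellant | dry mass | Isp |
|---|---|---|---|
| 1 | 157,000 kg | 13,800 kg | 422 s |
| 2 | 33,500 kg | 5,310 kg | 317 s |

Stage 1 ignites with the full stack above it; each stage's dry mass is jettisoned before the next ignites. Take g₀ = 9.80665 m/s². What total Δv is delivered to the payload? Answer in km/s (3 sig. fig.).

Ignition mass of stage 1 = 157,000+13,800 + 33,500+5,310 + 5,460 = 215,070 kg.
Stage 1: m₀ = 215,070 kg, m_f = 215,070 − 157,000 = 58,070 kg; Δv = 422×9.80665×ln(3.704) = 4138.4×1.3093 ≈ 5418 m/s.
Stage 2: m₀ = 44,270 kg, m_f = 44,270 − 33,500 = 10,770 kg; Δv = 317×9.80665×ln(4.11) = 3108.7×1.4135 ≈ 4394 m/s.
Total Δv = 5418 + 4394 = 9812 m/s.

Δv ≈ 9.81 km/s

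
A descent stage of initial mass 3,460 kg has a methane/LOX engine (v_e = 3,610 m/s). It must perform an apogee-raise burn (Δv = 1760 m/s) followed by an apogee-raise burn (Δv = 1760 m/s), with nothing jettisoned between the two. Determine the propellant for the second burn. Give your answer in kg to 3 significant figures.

After the first burn: m = 3460 × exp(−1760/3610.0) = 3460 × 0.61414 = 2,124.92 kg.
After the second burn: m = 2,124.92 × exp(−1760/3610.0) = 2,124.92 × 0.61414 = 1,305 kg.
Second-burn propellant = 2,124.92 − 1,305 = 819.92 kg.

propellant for the second burn ≈ 820 kg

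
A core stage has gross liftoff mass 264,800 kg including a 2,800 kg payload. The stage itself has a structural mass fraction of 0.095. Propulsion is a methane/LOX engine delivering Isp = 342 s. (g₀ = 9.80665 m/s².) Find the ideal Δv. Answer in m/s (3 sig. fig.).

Δv ≈ 7570 m/s

Stage wet mass = m₀ − payload = 264,800 − 2,800 = 262,000 kg.
Stage dry mass = ε × stage wet mass = 0.095 × 262,000 = 24,890 kg.
Burnout mass m_f = stage dry + payload = 24,890 + 2,800 = 27,690 kg.
v_e = Isp · g₀ = 342 × 9.80665 = 3353.9 m/s.
Δv = v_e · ln(264,800/27,690) = 3353.9 × ln(9.563) = 3353.9 × 2.2579 ≈ 7573 m/s.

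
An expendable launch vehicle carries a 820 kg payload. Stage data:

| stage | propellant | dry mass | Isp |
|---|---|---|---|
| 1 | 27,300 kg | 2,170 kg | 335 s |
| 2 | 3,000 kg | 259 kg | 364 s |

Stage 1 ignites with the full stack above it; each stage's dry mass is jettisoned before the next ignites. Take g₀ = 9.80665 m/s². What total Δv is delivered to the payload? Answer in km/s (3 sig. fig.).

Ignition mass of stage 1 = 27,300+2,170 + 3,000+259 + 820 = 33,549 kg.
Stage 1: m₀ = 33,549 kg, m_f = 33,549 − 27,300 = 6,249 kg; Δv = 335×9.80665×ln(5.369) = 3285.2×1.6806 ≈ 5521 m/s.
Stage 2: m₀ = 4,079 kg, m_f = 4,079 − 3,000 = 1,079 kg; Δv = 364×9.80665×ln(3.78) = 3569.6×1.3298 ≈ 4747 m/s.
Total Δv = 5521 + 4747 = 10268 m/s.

Δv ≈ 10.3 km/s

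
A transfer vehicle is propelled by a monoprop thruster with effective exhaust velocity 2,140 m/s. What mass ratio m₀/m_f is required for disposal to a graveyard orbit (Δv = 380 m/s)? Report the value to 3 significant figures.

mass ratio ≈ 1.19

m₀/m_f = exp(Δv / v_e) = exp(380 / 2140.0) = exp(0.1776) = 1.1943.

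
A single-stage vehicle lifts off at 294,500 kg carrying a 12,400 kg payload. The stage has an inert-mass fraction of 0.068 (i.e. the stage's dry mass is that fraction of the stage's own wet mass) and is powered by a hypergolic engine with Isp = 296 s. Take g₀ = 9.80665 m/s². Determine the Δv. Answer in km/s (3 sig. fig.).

Δv ≈ 6.48 km/s

Stage wet mass = m₀ − payload = 294,500 − 12,400 = 282,100 kg.
Stage dry mass = ε × stage wet mass = 0.068 × 282,100 = 19,182.8 kg.
Burnout mass m_f = stage dry + payload = 19,182.8 + 12,400 = 31,582.8 kg.
v_e = Isp · g₀ = 296 × 9.80665 = 2902.8 m/s.
Rocket equation: Δv = v_e · ln(294,500/31,582.8) = 2902.8 × ln(9.325) = 2902.8 × 2.2327 ≈ 6481 m/s.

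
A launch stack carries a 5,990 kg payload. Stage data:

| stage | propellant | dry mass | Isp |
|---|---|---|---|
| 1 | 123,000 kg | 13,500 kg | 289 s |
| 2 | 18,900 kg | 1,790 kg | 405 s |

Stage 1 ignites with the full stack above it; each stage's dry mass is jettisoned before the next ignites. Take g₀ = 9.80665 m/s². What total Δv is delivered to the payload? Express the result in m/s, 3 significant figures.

Ignition mass of stage 1 = 123,000+13,500 + 18,900+1,790 + 5,990 = 163,180 kg.
Stage 1: m₀ = 163,180 kg, m_f = 163,180 − 123,000 = 40,180 kg; Δv = 289×9.80665×ln(4.061) = 2834.1×1.4015 ≈ 3972 m/s.
Stage 2: m₀ = 26,680 kg, m_f = 26,680 − 18,900 = 7,780 kg; Δv = 405×9.80665×ln(3.429) = 3971.7×1.2324 ≈ 4895 m/s.
Total Δv = 3972 + 4895 = 8867 m/s.

Δv ≈ 8870 m/s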